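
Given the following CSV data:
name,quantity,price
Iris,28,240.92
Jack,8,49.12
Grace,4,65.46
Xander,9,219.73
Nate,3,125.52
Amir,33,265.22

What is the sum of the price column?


Values in 'price' column:
  Row 1: 240.92
  Row 2: 49.12
  Row 3: 65.46
  Row 4: 219.73
  Row 5: 125.52
  Row 6: 265.22
Sum = 240.92 + 49.12 + 65.46 + 219.73 + 125.52 + 265.22 = 965.97

ANSWER: 965.97


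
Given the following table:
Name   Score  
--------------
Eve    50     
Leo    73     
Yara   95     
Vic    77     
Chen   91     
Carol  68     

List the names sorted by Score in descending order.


Sorting by Score (descending):
  Yara: 95
  Chen: 91
  Vic: 77
  Leo: 73
  Carol: 68
  Eve: 50


ANSWER: Yara, Chen, Vic, Leo, Carol, Eve


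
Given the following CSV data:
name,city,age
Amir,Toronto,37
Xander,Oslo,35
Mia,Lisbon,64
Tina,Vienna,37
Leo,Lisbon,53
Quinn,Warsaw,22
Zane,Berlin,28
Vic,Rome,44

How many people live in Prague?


Scanning city column for 'Prague':
Total matches: 0

ANSWER: 0


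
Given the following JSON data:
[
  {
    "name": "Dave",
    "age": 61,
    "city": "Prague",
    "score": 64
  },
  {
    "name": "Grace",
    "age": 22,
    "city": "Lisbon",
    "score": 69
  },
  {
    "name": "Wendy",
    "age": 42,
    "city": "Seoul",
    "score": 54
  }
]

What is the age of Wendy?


Looking up record where name = Wendy
Record index: 2
Field 'age' = 42

ANSWER: 42


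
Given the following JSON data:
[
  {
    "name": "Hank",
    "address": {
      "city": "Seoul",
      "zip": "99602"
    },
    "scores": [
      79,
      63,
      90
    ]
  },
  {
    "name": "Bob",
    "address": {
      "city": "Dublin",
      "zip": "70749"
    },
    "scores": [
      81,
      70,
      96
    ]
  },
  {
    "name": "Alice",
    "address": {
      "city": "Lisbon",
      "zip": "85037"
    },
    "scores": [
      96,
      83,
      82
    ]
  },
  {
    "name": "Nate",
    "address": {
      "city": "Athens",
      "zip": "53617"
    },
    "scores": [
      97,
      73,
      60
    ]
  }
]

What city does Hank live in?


Path: records[0].address.city
Value: Seoul

ANSWER: Seoul


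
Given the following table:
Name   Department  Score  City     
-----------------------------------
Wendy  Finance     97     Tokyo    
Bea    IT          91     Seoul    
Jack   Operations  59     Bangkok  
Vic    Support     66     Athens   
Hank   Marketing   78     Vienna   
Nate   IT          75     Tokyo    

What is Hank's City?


Row 5: Hank
City = Vienna

ANSWER: Vienna


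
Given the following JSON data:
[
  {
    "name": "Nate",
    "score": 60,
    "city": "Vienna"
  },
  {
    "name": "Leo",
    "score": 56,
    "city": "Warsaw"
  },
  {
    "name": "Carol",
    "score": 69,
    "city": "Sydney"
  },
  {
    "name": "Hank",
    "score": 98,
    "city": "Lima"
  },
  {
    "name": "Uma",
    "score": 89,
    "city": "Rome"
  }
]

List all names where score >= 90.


Filtering records where score >= 90:
  Nate (score=60) -> no
  Leo (score=56) -> no
  Carol (score=69) -> no
  Hank (score=98) -> YES
  Uma (score=89) -> no


ANSWER: Hank


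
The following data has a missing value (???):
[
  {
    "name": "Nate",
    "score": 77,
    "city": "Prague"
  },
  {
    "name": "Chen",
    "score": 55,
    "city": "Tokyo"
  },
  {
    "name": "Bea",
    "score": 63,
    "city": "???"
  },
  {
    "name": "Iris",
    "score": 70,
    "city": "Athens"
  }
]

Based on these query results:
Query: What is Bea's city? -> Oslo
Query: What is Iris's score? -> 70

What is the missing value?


The missing value is Bea's city
From query: Bea's city = Oslo

ANSWER: Oslo


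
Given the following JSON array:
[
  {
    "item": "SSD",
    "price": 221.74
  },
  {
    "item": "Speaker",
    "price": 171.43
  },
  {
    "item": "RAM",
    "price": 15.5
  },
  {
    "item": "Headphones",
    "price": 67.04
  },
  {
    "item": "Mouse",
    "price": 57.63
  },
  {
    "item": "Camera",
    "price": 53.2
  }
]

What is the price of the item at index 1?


Array index 1 -> Speaker
price = 171.43

ANSWER: 171.43


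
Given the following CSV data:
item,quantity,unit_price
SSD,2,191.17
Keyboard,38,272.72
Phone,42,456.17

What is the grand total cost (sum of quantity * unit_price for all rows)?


Computing row totals:
  SSD: 2 * 191.17 = 382.34
  Keyboard: 38 * 272.72 = 10363.36
  Phone: 42 * 456.17 = 19159.14
Grand total = 382.34 + 10363.36 + 19159.14 = 29904.84

ANSWER: 29904.84


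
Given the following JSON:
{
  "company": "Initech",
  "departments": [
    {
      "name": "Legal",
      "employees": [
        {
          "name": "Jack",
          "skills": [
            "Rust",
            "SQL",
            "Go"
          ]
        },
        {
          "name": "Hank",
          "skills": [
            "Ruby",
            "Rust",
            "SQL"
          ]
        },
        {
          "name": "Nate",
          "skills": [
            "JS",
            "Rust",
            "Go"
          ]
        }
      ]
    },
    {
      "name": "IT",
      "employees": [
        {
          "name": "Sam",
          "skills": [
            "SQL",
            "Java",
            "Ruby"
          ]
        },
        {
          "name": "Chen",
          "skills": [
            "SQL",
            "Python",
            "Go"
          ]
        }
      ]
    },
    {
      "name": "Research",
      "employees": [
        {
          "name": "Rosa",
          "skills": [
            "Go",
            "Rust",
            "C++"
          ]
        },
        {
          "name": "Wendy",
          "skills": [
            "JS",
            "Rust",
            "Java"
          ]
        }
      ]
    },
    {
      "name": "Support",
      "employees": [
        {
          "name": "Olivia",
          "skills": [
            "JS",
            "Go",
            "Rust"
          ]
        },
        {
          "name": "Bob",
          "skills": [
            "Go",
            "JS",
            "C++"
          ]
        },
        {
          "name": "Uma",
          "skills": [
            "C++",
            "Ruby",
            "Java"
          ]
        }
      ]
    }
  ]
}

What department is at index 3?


Path: departments[3].name
Value: Support

ANSWER: Support


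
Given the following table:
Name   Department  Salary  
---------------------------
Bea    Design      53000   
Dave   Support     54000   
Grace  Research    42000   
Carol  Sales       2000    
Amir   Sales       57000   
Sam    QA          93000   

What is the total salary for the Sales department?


Sales department members:
  Carol: 2000
  Amir: 57000
Total = 2000 + 57000 = 59000

ANSWER: 59000


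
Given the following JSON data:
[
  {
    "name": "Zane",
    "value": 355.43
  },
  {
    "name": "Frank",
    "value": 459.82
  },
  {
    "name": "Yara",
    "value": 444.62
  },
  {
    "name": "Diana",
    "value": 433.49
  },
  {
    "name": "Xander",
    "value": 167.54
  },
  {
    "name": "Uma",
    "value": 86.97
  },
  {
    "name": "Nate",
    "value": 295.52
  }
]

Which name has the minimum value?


Comparing values:
  Zane: 355.43
  Frank: 459.82
  Yara: 444.62
  Diana: 433.49
  Xander: 167.54
  Uma: 86.97
  Nate: 295.52
Minimum: Uma (86.97)

ANSWER: Uma


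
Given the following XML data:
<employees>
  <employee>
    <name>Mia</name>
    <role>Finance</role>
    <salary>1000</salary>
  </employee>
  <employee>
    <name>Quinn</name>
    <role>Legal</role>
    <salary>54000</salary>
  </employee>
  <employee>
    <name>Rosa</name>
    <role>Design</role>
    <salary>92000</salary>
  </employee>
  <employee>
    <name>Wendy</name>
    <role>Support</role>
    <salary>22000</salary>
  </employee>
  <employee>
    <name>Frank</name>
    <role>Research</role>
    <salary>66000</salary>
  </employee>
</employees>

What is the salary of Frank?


Searching for <employee> with <name>Frank</name>
Found at position 5
<salary>66000</salary>

ANSWER: 66000


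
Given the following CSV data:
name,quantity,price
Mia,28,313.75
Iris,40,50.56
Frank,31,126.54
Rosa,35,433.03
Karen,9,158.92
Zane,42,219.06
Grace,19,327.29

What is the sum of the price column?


Values in 'price' column:
  Row 1: 313.75
  Row 2: 50.56
  Row 3: 126.54
  Row 4: 433.03
  Row 5: 158.92
  Row 6: 219.06
  Row 7: 327.29
Sum = 313.75 + 50.56 + 126.54 + 433.03 + 158.92 + 219.06 + 327.29 = 1629.15

ANSWER: 1629.15


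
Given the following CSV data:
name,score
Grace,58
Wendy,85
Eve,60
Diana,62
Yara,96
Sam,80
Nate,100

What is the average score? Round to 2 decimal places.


Scores: 58, 85, 60, 62, 96, 80, 100
Sum = 541
Count = 7
Average = 541 / 7 = 77.29

ANSWER: 77.29


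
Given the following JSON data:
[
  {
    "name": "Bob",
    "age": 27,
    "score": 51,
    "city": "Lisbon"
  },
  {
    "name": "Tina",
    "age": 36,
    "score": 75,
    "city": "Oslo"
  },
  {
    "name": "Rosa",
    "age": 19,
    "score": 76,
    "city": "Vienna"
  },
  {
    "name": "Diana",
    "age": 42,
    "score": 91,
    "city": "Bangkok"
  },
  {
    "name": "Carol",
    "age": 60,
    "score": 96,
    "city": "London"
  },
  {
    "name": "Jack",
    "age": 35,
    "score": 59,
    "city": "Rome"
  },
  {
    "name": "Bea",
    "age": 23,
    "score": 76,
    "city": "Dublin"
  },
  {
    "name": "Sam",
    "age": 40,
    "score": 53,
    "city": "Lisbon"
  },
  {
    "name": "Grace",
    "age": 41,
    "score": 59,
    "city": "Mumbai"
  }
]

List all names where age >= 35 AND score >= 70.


Checking both conditions:
  Bob (age=27, score=51) -> no
  Tina (age=36, score=75) -> YES
  Rosa (age=19, score=76) -> no
  Diana (age=42, score=91) -> YES
  Carol (age=60, score=96) -> YES
  Jack (age=35, score=59) -> no
  Bea (age=23, score=76) -> no
  Sam (age=40, score=53) -> no
  Grace (age=41, score=59) -> no


ANSWER: Tina, Diana, Carol


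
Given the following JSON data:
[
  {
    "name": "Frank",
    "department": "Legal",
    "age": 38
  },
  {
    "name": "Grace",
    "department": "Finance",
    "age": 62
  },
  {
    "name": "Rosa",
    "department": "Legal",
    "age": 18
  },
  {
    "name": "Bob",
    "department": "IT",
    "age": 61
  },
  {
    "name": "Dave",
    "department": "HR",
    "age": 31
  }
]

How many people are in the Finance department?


Scanning records for department = Finance
  Record 1: Grace
Count: 1

ANSWER: 1


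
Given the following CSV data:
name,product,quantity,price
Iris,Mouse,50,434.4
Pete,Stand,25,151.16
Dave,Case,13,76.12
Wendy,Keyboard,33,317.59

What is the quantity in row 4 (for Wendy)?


Row 4: Wendy
Column 'quantity' = 33

ANSWER: 33


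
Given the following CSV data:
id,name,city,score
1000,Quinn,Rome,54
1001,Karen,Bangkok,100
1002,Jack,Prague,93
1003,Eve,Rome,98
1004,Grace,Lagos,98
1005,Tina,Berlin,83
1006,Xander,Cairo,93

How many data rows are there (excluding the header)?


Counting rows (excluding header):
Header: id,name,city,score
Data rows: 7

ANSWER: 7


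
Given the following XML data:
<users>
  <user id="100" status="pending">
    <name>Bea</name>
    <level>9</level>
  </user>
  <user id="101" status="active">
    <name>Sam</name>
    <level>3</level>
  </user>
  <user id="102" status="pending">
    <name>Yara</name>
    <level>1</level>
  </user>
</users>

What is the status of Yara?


Finding user with name = Yara
user id="102" status="pending"

ANSWER: pending


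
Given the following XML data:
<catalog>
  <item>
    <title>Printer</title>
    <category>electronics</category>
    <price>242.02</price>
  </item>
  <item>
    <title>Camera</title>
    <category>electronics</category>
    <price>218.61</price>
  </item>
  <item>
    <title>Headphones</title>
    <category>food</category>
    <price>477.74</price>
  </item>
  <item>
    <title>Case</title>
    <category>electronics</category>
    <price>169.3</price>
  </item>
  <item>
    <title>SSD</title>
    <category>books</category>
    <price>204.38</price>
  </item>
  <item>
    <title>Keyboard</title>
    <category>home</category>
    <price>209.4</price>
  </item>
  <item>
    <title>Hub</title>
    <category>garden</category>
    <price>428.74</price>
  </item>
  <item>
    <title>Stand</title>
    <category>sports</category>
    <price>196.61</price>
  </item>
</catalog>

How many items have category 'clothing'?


Scanning <item> elements for <category>clothing</category>:
Count: 0

ANSWER: 0


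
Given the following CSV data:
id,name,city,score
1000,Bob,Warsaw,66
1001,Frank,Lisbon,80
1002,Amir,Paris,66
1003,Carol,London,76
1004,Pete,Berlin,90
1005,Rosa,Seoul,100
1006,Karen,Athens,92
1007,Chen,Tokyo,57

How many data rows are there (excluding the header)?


Counting rows (excluding header):
Header: id,name,city,score
Data rows: 8

ANSWER: 8


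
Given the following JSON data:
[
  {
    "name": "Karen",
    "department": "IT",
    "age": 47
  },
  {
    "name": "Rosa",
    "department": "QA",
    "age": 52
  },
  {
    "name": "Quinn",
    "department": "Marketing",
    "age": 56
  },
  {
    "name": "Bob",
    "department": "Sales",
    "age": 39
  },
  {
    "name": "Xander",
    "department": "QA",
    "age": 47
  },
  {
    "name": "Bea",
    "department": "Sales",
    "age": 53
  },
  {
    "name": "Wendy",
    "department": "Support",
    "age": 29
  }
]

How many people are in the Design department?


Scanning records for department = Design
  No matches found
Count: 0

ANSWER: 0


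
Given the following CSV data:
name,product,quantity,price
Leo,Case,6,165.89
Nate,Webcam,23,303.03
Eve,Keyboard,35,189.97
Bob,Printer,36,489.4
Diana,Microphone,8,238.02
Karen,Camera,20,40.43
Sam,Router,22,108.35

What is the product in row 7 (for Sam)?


Row 7: Sam
Column 'product' = Router

ANSWER: Router


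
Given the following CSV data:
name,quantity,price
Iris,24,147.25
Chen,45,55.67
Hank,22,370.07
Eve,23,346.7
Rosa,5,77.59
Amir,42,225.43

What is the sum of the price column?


Values in 'price' column:
  Row 1: 147.25
  Row 2: 55.67
  Row 3: 370.07
  Row 4: 346.7
  Row 5: 77.59
  Row 6: 225.43
Sum = 147.25 + 55.67 + 370.07 + 346.7 + 77.59 + 225.43 = 1222.71

ANSWER: 1222.71


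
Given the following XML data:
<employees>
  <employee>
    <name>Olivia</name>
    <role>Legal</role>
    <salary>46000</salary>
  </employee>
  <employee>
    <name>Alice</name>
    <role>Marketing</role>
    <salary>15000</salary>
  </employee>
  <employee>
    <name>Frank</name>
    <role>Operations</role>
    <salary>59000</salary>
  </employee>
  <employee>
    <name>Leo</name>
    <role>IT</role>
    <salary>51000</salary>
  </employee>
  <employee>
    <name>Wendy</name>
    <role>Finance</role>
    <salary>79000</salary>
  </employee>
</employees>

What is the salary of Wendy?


Searching for <employee> with <name>Wendy</name>
Found at position 5
<salary>79000</salary>

ANSWER: 79000


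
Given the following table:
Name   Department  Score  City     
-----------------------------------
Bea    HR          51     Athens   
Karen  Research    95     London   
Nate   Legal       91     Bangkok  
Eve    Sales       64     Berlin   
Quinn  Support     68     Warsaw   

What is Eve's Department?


Row 4: Eve
Department = Sales

ANSWER: Sales


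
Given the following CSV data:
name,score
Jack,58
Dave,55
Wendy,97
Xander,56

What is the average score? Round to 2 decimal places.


Scores: 58, 55, 97, 56
Sum = 266
Count = 4
Average = 266 / 4 = 66.50

ANSWER: 66.50


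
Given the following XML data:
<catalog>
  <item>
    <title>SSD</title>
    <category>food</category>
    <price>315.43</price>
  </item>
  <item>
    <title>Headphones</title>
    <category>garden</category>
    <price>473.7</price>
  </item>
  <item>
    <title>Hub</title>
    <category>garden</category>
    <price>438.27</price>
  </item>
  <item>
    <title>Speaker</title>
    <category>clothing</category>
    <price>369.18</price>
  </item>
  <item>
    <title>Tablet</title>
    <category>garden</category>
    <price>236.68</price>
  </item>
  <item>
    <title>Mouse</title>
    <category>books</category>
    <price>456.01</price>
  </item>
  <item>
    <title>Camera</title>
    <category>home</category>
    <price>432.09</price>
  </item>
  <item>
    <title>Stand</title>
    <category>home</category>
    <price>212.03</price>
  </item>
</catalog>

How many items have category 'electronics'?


Scanning <item> elements for <category>electronics</category>:
Count: 0

ANSWER: 0


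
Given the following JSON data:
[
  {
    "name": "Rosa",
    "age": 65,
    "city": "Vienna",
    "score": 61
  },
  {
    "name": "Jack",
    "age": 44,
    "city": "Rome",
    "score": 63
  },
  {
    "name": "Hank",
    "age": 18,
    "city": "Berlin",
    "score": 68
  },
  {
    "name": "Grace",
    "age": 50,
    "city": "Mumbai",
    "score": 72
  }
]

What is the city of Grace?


Looking up record where name = Grace
Record index: 3
Field 'city' = Mumbai

ANSWER: Mumbai


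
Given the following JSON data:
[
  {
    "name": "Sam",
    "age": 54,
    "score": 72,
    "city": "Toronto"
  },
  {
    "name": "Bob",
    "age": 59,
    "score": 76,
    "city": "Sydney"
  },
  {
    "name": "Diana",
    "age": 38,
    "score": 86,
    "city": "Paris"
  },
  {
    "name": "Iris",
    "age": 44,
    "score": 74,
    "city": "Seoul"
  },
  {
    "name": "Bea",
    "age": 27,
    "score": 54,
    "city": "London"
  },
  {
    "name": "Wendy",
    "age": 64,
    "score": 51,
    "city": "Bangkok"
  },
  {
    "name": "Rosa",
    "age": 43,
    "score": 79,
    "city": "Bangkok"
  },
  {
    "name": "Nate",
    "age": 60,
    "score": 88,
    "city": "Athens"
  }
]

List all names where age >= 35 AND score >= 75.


Checking both conditions:
  Sam (age=54, score=72) -> no
  Bob (age=59, score=76) -> YES
  Diana (age=38, score=86) -> YES
  Iris (age=44, score=74) -> no
  Bea (age=27, score=54) -> no
  Wendy (age=64, score=51) -> no
  Rosa (age=43, score=79) -> YES
  Nate (age=60, score=88) -> YES


ANSWER: Bob, Diana, Rosa, Nate


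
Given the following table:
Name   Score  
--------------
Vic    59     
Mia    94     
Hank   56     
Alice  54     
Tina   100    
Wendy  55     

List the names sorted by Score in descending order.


Sorting by Score (descending):
  Tina: 100
  Mia: 94
  Vic: 59
  Hank: 56
  Wendy: 55
  Alice: 54


ANSWER: Tina, Mia, Vic, Hank, Wendy, Alice


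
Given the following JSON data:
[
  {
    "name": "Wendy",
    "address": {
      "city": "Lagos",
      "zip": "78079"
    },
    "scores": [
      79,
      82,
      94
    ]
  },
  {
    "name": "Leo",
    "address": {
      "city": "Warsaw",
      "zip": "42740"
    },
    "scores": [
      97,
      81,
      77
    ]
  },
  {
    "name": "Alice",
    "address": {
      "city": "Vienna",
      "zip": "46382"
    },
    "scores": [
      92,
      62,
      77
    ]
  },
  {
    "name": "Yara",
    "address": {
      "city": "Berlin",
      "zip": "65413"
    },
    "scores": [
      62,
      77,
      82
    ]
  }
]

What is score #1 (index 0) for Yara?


Path: records[3].scores[0]
Value: 62

ANSWER: 62


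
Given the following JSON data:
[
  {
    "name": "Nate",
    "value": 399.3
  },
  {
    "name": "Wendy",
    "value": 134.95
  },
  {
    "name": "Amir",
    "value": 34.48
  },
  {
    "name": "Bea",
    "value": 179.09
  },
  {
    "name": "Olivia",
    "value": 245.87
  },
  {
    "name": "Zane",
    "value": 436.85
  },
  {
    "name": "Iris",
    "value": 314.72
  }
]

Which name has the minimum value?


Comparing values:
  Nate: 399.3
  Wendy: 134.95
  Amir: 34.48
  Bea: 179.09
  Olivia: 245.87
  Zane: 436.85
  Iris: 314.72
Minimum: Amir (34.48)

ANSWER: Amir


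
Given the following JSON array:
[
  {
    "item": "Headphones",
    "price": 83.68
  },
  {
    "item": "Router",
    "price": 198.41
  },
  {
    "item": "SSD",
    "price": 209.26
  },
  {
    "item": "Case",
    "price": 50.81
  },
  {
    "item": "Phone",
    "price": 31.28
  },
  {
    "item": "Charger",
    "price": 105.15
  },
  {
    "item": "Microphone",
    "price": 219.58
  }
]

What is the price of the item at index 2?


Array index 2 -> SSD
price = 209.26

ANSWER: 209.26


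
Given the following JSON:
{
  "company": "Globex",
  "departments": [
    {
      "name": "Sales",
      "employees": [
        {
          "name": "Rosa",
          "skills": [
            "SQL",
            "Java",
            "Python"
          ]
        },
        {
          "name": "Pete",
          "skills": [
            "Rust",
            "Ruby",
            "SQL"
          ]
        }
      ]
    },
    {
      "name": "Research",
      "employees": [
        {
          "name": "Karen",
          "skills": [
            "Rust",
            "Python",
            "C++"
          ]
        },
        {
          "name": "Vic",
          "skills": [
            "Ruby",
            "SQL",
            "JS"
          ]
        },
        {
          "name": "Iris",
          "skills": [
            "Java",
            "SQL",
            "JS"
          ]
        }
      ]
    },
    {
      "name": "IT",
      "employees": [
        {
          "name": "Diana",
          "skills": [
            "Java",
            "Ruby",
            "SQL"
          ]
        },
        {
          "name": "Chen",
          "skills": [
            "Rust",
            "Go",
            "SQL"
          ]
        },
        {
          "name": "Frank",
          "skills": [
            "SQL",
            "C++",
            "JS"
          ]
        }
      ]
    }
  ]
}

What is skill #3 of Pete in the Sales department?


Path: departments[0].employees[1].skills[2]
Value: SQL

ANSWER: SQL


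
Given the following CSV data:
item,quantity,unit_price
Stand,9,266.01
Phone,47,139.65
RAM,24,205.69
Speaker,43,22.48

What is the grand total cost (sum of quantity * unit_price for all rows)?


Computing row totals:
  Stand: 9 * 266.01 = 2394.09
  Phone: 47 * 139.65 = 6563.55
  RAM: 24 * 205.69 = 4936.56
  Speaker: 43 * 22.48 = 966.64
Grand total = 2394.09 + 6563.55 + 4936.56 + 966.64 = 14860.84

ANSWER: 14860.84


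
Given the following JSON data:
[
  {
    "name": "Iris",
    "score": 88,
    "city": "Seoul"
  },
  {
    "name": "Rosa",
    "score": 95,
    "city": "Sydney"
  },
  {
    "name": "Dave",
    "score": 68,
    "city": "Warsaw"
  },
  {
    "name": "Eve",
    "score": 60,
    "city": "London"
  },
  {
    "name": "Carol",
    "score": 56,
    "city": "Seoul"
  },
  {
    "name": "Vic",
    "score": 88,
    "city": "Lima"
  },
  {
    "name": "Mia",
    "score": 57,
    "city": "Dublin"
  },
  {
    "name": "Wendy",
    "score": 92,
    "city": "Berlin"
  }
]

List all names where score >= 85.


Filtering records where score >= 85:
  Iris (score=88) -> YES
  Rosa (score=95) -> YES
  Dave (score=68) -> no
  Eve (score=60) -> no
  Carol (score=56) -> no
  Vic (score=88) -> YES
  Mia (score=57) -> no
  Wendy (score=92) -> YES


ANSWER: Iris, Rosa, Vic, Wendy


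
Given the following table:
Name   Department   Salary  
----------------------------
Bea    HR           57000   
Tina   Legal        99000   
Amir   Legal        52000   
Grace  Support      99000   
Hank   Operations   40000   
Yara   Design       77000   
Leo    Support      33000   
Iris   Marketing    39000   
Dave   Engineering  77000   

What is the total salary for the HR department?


HR department members:
  Bea: 57000
Total = 57000 = 57000

ANSWER: 57000


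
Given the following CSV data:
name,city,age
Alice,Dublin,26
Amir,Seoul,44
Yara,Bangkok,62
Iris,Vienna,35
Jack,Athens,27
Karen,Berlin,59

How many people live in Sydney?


Scanning city column for 'Sydney':
Total matches: 0

ANSWER: 0


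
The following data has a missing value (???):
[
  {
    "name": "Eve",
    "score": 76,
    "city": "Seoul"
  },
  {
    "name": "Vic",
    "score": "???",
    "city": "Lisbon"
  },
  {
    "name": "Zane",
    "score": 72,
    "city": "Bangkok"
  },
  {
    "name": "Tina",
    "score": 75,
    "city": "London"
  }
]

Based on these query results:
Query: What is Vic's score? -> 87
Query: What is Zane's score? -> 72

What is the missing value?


The missing value is Vic's score
From query: Vic's score = 87

ANSWER: 87


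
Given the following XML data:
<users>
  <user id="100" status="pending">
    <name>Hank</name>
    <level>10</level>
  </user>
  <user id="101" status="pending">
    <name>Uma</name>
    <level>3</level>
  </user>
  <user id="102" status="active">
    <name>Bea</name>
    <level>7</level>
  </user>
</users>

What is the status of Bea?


Finding user with name = Bea
user id="102" status="active"

ANSWER: active


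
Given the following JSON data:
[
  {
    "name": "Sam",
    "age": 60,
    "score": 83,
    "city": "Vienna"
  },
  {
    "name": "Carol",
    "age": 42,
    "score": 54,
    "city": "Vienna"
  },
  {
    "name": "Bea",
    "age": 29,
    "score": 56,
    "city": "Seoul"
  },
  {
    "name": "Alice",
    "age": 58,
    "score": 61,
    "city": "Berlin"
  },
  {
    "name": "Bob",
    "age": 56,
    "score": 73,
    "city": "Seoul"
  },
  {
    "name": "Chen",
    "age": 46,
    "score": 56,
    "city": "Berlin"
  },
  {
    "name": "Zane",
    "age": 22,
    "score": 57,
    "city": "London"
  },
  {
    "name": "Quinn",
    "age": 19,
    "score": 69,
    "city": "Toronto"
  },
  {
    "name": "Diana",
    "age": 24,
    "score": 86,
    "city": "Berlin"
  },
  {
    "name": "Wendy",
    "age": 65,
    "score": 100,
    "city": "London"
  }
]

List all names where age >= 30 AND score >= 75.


Checking both conditions:
  Sam (age=60, score=83) -> YES
  Carol (age=42, score=54) -> no
  Bea (age=29, score=56) -> no
  Alice (age=58, score=61) -> no
  Bob (age=56, score=73) -> no
  Chen (age=46, score=56) -> no
  Zane (age=22, score=57) -> no
  Quinn (age=19, score=69) -> no
  Diana (age=24, score=86) -> no
  Wendy (age=65, score=100) -> YES


ANSWER: Sam, Wendy


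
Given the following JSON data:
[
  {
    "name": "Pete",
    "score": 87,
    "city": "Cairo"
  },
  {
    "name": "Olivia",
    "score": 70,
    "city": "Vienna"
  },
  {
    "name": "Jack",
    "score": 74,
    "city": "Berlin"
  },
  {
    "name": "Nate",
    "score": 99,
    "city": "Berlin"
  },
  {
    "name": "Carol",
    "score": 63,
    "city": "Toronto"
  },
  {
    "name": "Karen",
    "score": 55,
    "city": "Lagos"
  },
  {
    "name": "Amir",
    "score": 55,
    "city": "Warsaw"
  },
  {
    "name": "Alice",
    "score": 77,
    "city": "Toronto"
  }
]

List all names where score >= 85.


Filtering records where score >= 85:
  Pete (score=87) -> YES
  Olivia (score=70) -> no
  Jack (score=74) -> no
  Nate (score=99) -> YES
  Carol (score=63) -> no
  Karen (score=55) -> no
  Amir (score=55) -> no
  Alice (score=77) -> no


ANSWER: Pete, Nate


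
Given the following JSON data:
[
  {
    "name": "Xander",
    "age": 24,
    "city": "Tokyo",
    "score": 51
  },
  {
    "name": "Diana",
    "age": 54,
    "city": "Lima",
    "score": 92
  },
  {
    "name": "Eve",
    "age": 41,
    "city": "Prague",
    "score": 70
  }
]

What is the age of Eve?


Looking up record where name = Eve
Record index: 2
Field 'age' = 41

ANSWER: 41


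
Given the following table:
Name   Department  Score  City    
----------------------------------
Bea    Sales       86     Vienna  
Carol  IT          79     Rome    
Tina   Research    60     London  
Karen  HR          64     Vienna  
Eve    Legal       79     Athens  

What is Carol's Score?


Row 2: Carol
Score = 79

ANSWER: 79


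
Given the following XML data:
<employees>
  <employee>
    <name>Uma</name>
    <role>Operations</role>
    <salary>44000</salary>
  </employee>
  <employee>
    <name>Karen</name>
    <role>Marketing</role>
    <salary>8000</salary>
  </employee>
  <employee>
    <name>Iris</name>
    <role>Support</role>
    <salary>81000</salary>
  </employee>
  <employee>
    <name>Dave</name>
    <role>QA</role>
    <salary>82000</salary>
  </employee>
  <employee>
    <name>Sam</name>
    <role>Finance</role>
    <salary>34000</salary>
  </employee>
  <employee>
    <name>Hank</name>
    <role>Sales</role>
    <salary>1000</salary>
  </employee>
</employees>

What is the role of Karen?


Searching for <employee> with <name>Karen</name>
Found at position 2
<role>Marketing</role>

ANSWER: Marketing


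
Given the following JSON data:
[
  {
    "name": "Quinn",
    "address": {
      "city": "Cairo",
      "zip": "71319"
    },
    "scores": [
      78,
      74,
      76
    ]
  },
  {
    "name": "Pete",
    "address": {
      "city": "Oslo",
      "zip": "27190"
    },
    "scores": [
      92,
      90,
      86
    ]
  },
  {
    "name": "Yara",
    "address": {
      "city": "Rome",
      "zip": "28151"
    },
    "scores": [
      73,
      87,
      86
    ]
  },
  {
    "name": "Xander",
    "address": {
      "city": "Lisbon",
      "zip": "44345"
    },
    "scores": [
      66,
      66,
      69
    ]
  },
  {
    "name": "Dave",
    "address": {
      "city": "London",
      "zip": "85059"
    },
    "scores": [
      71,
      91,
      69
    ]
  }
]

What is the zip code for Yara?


Path: records[2].address.zip
Value: 28151

ANSWER: 28151


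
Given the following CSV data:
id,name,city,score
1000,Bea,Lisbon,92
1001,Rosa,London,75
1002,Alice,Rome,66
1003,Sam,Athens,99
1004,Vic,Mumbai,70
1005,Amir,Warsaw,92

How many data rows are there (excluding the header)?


Counting rows (excluding header):
Header: id,name,city,score
Data rows: 6

ANSWER: 6


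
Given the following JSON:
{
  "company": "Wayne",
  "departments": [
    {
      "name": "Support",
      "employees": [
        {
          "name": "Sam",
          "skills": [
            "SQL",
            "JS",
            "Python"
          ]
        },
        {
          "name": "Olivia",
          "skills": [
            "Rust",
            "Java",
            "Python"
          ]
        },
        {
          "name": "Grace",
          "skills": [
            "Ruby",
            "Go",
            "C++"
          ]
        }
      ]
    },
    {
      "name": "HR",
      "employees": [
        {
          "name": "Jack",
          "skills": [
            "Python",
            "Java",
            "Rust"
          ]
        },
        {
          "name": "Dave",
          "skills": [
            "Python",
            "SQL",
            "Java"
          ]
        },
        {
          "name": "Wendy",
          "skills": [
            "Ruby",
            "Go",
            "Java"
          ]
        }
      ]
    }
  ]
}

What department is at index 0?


Path: departments[0].name
Value: Support

ANSWER: Support


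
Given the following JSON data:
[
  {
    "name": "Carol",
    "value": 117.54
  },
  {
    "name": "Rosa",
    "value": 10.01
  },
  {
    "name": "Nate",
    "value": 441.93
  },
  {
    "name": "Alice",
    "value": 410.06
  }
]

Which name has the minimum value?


Comparing values:
  Carol: 117.54
  Rosa: 10.01
  Nate: 441.93
  Alice: 410.06
Minimum: Rosa (10.01)

ANSWER: Rosa


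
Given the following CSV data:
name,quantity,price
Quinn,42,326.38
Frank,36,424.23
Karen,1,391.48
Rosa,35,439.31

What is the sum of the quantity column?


Values in 'quantity' column:
  Row 1: 42
  Row 2: 36
  Row 3: 1
  Row 4: 35
Sum = 42 + 36 + 1 + 35 = 114

ANSWER: 114


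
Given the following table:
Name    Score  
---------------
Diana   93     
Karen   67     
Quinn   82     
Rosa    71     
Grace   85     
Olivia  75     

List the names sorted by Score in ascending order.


Sorting by Score (ascending):
  Karen: 67
  Rosa: 71
  Olivia: 75
  Quinn: 82
  Grace: 85
  Diana: 93


ANSWER: Karen, Rosa, Olivia, Quinn, Grace, Diana


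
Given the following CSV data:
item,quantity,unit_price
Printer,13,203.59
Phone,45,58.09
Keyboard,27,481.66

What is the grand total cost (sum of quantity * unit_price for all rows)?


Computing row totals:
  Printer: 13 * 203.59 = 2646.67
  Phone: 45 * 58.09 = 2614.05
  Keyboard: 27 * 481.66 = 13004.82
Grand total = 2646.67 + 2614.05 + 13004.82 = 18265.54

ANSWER: 18265.54


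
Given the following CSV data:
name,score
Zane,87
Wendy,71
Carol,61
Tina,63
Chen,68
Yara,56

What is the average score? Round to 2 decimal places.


Scores: 87, 71, 61, 63, 68, 56
Sum = 406
Count = 6
Average = 406 / 6 = 67.67

ANSWER: 67.67


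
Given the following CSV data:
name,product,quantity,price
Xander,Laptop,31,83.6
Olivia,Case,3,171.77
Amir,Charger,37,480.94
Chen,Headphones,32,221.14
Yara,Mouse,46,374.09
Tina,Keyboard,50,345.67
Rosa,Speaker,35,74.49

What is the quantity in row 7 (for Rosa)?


Row 7: Rosa
Column 'quantity' = 35

ANSWER: 35


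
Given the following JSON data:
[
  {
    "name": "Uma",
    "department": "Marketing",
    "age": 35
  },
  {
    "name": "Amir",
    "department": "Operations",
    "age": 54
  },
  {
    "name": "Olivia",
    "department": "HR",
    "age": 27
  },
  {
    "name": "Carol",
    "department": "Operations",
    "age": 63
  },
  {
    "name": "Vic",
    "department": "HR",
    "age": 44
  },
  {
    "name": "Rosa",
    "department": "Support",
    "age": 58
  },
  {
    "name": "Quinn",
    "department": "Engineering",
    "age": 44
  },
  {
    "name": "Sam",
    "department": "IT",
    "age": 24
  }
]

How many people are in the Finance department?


Scanning records for department = Finance
  No matches found
Count: 0

ANSWER: 0


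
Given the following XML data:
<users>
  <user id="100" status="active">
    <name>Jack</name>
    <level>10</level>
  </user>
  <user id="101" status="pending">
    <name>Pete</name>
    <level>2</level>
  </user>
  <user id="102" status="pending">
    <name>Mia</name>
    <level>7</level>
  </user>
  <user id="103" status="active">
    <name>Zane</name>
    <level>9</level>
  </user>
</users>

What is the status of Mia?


Finding user with name = Mia
user id="102" status="pending"

ANSWER: pending


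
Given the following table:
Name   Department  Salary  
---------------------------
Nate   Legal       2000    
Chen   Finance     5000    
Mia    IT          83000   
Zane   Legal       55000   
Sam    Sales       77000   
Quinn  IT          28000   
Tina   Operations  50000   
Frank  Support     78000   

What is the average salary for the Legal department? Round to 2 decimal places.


Legal department members:
  Nate: 2000
  Zane: 55000
Sum = 57000
Count = 2
Average = 57000 / 2 = 28500.00

ANSWER: 28500.00


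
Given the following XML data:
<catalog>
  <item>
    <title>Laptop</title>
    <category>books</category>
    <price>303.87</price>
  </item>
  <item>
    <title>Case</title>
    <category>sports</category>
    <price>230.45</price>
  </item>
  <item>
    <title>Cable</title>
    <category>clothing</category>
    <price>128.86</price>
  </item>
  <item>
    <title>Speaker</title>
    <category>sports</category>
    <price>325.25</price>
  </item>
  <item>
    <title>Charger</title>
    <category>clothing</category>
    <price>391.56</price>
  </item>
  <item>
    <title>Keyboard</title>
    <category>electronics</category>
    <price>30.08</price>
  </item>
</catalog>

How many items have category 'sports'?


Scanning <item> elements for <category>sports</category>:
  Item 2: Case -> MATCH
  Item 4: Speaker -> MATCH
Count: 2

ANSWER: 2


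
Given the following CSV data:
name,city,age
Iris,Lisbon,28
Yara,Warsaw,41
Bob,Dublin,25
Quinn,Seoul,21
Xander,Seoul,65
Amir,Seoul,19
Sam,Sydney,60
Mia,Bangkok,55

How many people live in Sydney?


Scanning city column for 'Sydney':
  Row 7: Sam -> MATCH
Total matches: 1

ANSWER: 1


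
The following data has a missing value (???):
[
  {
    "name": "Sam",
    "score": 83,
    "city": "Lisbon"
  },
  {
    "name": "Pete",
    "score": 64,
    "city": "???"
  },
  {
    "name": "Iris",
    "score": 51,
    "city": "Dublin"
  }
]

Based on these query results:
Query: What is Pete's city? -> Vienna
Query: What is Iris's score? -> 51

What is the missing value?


The missing value is Pete's city
From query: Pete's city = Vienna

ANSWER: Vienna


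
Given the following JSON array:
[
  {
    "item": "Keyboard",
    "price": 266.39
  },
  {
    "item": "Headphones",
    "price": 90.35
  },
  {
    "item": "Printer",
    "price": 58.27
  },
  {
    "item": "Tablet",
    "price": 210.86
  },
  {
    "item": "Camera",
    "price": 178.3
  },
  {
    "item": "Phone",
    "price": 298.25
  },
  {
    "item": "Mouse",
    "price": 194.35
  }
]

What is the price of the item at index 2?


Array index 2 -> Printer
price = 58.27

ANSWER: 58.27


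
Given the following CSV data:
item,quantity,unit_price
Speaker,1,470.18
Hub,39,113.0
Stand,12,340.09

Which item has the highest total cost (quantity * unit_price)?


Computing row totals:
  Speaker: 470.18
  Hub: 4407.0
  Stand: 4081.08
Maximum: Hub (4407.0)

ANSWER: Hub


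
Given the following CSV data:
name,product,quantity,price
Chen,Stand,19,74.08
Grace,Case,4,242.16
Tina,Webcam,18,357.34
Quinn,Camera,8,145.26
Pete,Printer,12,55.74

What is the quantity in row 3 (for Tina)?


Row 3: Tina
Column 'quantity' = 18

ANSWER: 18


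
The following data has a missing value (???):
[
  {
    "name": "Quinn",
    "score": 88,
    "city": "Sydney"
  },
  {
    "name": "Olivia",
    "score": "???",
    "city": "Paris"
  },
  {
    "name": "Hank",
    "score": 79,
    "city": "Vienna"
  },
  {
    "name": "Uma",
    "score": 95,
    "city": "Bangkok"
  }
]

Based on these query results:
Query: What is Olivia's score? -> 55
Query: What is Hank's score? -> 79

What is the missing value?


The missing value is Olivia's score
From query: Olivia's score = 55

ANSWER: 55


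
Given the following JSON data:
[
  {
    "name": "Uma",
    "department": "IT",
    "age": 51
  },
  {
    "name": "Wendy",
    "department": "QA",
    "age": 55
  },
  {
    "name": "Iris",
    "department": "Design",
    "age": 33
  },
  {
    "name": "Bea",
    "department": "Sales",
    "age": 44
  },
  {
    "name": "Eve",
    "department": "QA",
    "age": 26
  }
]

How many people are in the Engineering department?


Scanning records for department = Engineering
  No matches found
Count: 0

ANSWER: 0


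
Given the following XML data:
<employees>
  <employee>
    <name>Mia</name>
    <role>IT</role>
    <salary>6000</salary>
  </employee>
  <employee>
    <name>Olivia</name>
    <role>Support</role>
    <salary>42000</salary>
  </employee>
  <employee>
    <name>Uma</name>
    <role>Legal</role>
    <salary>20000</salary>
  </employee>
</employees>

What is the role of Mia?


Searching for <employee> with <name>Mia</name>
Found at position 1
<role>IT</role>

ANSWER: IT


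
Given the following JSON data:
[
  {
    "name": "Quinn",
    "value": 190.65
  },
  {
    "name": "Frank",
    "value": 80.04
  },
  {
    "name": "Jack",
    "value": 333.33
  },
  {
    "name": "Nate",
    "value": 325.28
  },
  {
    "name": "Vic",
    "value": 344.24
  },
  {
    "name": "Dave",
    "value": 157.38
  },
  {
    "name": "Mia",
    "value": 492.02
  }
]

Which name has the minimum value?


Comparing values:
  Quinn: 190.65
  Frank: 80.04
  Jack: 333.33
  Nate: 325.28
  Vic: 344.24
  Dave: 157.38
  Mia: 492.02
Minimum: Frank (80.04)

ANSWER: Frank


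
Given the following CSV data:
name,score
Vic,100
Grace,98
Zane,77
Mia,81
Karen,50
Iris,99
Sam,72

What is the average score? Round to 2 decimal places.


Scores: 100, 98, 77, 81, 50, 99, 72
Sum = 577
Count = 7
Average = 577 / 7 = 82.43

ANSWER: 82.43


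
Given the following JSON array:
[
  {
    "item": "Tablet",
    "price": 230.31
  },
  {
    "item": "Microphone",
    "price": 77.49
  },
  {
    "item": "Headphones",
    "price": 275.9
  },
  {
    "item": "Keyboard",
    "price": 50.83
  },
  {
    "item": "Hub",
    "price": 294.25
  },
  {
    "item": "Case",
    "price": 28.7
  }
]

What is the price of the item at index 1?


Array index 1 -> Microphone
price = 77.49

ANSWER: 77.49


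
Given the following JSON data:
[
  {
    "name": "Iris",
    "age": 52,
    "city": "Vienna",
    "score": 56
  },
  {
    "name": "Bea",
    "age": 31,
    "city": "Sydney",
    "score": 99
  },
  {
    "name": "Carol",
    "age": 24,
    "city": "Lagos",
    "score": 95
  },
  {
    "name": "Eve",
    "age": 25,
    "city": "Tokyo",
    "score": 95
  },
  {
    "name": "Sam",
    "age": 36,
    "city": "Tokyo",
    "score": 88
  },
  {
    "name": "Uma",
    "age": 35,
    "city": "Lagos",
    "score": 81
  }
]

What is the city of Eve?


Looking up record where name = Eve
Record index: 3
Field 'city' = Tokyo

ANSWER: Tokyo
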